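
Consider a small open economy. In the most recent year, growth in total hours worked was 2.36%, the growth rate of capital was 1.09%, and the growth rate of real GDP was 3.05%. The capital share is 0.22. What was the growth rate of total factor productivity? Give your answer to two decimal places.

Labor's share = 1 − 0.22 = 0.78.
Capital: 0.22 × 1.09 = 0.2398 pp.
Total hours worked: 0.78 × 2.36 = 1.8408 pp.
TFP growth = 3.05 − 2.0806 = 0.9694%.

Total factor productivity grew 0.97%.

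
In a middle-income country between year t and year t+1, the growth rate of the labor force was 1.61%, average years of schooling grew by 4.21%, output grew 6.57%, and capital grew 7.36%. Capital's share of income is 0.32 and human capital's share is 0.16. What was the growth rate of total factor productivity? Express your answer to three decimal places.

Labor's share = 1 − 0.32 − 0.16 = 0.52.
Capital: 0.32 × 7.36 = 2.3552 pp.
Average years of schooling: 0.16 × 4.21 = 0.6736 pp.
The labor force: 0.52 × 1.61 = 0.8372 pp.
TFP growth = 6.57 − 3.866 = 2.704%.

2.704%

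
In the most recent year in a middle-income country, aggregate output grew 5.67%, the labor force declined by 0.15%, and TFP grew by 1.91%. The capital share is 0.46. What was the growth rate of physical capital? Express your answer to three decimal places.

8.350%

Labor's share = 1 − 0.46 = 0.54.
gY = gA + 0.54×(-0.15) + 0.46×g.
0.46×g = 5.67 − 1.91 + 0.081 = 3.841.
g = 3.841 / 0.46 = 8.35%.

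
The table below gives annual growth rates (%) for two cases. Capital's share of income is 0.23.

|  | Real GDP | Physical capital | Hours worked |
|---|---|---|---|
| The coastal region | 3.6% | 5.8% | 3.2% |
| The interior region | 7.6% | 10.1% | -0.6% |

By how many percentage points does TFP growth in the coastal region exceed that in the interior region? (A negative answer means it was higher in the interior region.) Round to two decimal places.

-5.94 percentage points

Labor's share = 1 − 0.23 = 0.77.
The coastal region: TFP = 3.6 − 1.334 − 2.464 = -0.198%.
The interior region: TFP = 7.6 − 2.323 + 0.462 = 5.739%.
Difference = -0.198 − (5.739) = -5.937 pp.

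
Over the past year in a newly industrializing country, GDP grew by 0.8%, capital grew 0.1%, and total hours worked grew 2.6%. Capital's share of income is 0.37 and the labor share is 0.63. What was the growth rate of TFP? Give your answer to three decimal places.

Labor's share = 1 − 0.37 = 0.63.
Capital: 0.37 × 0.1 = 0.037 pp.
Total hours worked: 0.63 × 2.6 = 1.638 pp.
TFP growth = 0.8 − 1.675 = -0.875%.

-0.875%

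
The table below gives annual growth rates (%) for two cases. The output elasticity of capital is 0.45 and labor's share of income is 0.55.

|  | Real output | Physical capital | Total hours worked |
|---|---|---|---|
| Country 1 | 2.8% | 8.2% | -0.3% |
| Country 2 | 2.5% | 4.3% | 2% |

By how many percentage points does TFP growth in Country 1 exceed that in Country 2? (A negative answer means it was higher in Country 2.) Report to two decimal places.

-0.19 percentage points

Labor's share = 1 − 0.45 = 0.55.
Country 1: TFP = 2.8 − 3.69 + 0.165 = -0.725%.
Country 2: TFP = 2.5 − 1.935 − 1.1 = -0.535%.
Difference = -0.725 − (-0.535) = -0.19 pp.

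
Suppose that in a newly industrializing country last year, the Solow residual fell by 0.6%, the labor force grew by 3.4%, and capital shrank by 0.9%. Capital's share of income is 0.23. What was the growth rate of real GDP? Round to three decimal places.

Labor's share = 1 − 0.23 = 0.77.
Capital: 0.23 × (-0.9) = -0.207 pp.
The labor force: 0.77 × 3.4 = 2.618 pp.
Output growth = -0.6 + 2.411 = 1.811%.

1.811%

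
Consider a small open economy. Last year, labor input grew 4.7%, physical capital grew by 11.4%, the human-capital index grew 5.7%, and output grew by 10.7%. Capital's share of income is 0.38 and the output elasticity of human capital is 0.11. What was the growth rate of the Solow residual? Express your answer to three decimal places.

3.344%

Labor's share = 1 − 0.38 − 0.11 = 0.51.
Physical capital: 0.38 × 11.4 = 4.332 pp.
The human-capital index: 0.11 × 5.7 = 0.627 pp.
Labor input: 0.51 × 4.7 = 2.397 pp.
TFP growth = 10.7 − 7.356 = 3.344%.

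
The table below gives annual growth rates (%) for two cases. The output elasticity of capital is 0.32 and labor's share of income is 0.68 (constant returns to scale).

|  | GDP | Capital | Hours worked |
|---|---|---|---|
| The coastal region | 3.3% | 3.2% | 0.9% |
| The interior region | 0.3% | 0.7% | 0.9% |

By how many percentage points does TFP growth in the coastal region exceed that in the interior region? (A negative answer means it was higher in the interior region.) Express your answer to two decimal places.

2.20 percentage points

Labor's share = 1 − 0.32 = 0.68.
The coastal region: TFP = 3.3 − 1.024 − 0.612 = 1.664%.
The interior region: TFP = 0.3 − 0.224 − 0.612 = -0.536%.
Difference = 1.664 − (-0.536) = 2.2 pp.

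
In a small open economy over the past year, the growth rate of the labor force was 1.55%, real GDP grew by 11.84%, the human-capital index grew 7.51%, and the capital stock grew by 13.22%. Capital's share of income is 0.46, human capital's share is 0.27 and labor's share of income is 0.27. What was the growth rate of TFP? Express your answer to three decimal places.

Labor's share = 1 − 0.46 − 0.27 = 0.27.
The capital stock: 0.46 × 13.22 = 6.0812 pp.
The human-capital index: 0.27 × 7.51 = 2.0277 pp.
The labor force: 0.27 × 1.55 = 0.4185 pp.
TFP growth = 11.84 − 8.5274 = 3.3126%.

3.313%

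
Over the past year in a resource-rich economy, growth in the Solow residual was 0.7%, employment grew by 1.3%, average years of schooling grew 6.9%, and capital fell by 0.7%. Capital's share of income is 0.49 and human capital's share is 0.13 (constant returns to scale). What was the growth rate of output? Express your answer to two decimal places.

Labor's share = 1 − 0.49 − 0.13 = 0.38.
Capital: 0.49 × (-0.7) = -0.343 pp.
Average years of schooling: 0.13 × 6.9 = 0.897 pp.
Employment: 0.38 × 1.3 = 0.494 pp.
Output growth = 0.7 + 1.048 = 1.748%.

1.75%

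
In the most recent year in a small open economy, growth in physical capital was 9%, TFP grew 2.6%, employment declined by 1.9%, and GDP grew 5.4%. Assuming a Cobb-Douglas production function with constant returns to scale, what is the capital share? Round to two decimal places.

0.43

gY = gA + α·gK + (1−α)·gL, so gY − gA − gL = α(gK − gL).
5.4 − 2.6 + 1.9 = α × (9 − (-1.9)).
4.7 = 10.9 α, so α = 0.4312.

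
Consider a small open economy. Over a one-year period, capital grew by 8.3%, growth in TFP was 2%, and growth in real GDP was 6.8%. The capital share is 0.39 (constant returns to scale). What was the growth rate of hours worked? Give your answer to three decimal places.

2.562%

Labor's share = 1 − 0.39 = 0.61.
gY = gA + 0.39×8.3 + 0.61×g.
0.61×g = 6.8 − 2 − 3.237 = 1.563.
g = 1.563 / 0.61 = 2.5623%.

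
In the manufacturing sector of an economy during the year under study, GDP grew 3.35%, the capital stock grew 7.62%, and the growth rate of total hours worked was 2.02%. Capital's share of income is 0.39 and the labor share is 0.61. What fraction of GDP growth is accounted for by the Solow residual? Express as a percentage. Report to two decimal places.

The Solow residual accounted for -25.49% of growth.

Labor's share = 1 − 0.39 = 0.61.
The capital stock: 0.39 × 7.62 = 2.9718 pp.
Total hours worked: 0.61 × 2.02 = 1.2322 pp.
TFP growth = 3.35 − 4.204 = -0.854%.
TFP share of growth = -0.854 / 3.35 × 100 = -25.4925%.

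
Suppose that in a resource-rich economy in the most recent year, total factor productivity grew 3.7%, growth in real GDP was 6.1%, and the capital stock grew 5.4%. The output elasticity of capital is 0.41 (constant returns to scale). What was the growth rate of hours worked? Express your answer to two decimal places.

Labor's share = 1 − 0.41 = 0.59.
gY = gA + 0.41×5.4 + 0.59×g.
0.59×g = 6.1 − 3.7 − 2.214 = 0.186.
g = 0.186 / 0.59 = 0.3153%.

Hours worked growth was 0.32%.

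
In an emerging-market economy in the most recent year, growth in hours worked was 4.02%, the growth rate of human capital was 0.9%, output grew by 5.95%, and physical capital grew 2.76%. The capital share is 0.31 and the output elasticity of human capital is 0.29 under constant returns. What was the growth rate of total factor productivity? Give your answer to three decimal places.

Labor's share = 1 − 0.31 − 0.29 = 0.4.
Physical capital: 0.31 × 2.76 = 0.8556 pp.
Human capital: 0.29 × 0.9 = 0.261 pp.
Hours worked: 0.4 × 4.02 = 1.608 pp.
TFP growth = 5.95 − 2.7246 = 3.2254%.

3.225%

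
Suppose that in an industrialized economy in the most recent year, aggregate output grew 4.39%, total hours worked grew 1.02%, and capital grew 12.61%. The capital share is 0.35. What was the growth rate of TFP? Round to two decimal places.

-0.69%

Labor's share = 1 − 0.35 = 0.65.
Capital: 0.35 × 12.61 = 4.4135 pp.
Total hours worked: 0.65 × 1.02 = 0.663 pp.
TFP growth = 4.39 − 5.0765 = -0.6865%.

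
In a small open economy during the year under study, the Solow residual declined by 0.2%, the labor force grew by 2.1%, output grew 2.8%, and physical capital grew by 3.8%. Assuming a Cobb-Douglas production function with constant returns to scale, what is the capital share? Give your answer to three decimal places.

gY = gA + α·gK + (1−α)·gL, so gY − gA − gL = α(gK − gL).
2.8 + 0.2 − 2.1 = α × (3.8 − 2.1).
0.9 = 1.7 α, so α = 0.52941.

α = 0.529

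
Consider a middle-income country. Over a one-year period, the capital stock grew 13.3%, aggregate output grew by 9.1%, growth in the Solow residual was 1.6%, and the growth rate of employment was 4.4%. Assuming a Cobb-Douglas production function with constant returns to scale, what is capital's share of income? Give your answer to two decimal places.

gY = gA + α·gK + (1−α)·gL, so gY − gA − gL = α(gK − gL).
9.1 − 1.6 − 4.4 = α × (13.3 − 4.4).
3.1 = 8.9 α, so α = 0.3483.

0.35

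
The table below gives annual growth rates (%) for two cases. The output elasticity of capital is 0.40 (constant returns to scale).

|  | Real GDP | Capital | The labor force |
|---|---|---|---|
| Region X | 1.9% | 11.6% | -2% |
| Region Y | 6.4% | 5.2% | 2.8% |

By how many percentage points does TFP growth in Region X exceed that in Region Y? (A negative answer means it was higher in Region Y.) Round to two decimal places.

-4.18 percentage points

Labor's share = 1 − 0.4 = 0.6.
Region X: TFP = 1.9 − 4.64 + 1.2 = -1.54%.
Region Y: TFP = 6.4 − 2.08 − 1.68 = 2.64%.
Difference = -1.54 − (2.64) = -4.18 pp.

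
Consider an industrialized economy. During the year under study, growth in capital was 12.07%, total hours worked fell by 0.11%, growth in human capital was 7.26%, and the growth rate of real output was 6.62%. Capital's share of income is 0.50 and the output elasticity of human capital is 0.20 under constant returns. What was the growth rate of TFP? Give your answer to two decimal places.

-0.83%

Labor's share = 1 − 0.5 − 0.2 = 0.3.
Capital: 0.5 × 12.07 = 6.035 pp.
Human capital: 0.2 × 7.26 = 1.452 pp.
Total hours worked: 0.3 × (-0.11) = -0.033 pp.
TFP growth = 6.62 − 7.454 = -0.834%.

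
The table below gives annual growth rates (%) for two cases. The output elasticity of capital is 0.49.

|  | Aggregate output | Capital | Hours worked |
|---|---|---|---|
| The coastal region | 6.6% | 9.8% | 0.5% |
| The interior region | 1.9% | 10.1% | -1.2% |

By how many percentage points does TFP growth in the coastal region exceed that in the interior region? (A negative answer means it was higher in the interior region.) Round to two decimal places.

3.98 percentage points

Labor's share = 1 − 0.49 = 0.51.
The coastal region: TFP = 6.6 − 4.802 − 0.255 = 1.543%.
The interior region: TFP = 1.9 − 4.949 + 0.612 = -2.437%.
Difference = 1.543 − (-2.437) = 3.98 pp.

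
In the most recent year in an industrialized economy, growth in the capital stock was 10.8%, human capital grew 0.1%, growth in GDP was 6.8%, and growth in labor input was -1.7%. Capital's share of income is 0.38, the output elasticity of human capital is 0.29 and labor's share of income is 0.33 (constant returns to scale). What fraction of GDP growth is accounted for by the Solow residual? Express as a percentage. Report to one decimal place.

47.5%

Labor's share = 1 − 0.38 − 0.29 = 0.33.
The capital stock: 0.38 × 10.8 = 4.104 pp.
Human capital: 0.29 × 0.1 = 0.029 pp.
Labor input: 0.33 × (-1.7) = -0.561 pp.
TFP growth = 6.8 − 3.572 = 3.228%.
TFP share of growth = 3.228 / 6.8 × 100 = 47.471%.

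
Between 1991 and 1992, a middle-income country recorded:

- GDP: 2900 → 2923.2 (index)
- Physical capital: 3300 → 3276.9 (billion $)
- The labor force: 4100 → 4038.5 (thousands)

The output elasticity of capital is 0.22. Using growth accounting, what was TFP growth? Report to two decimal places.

TFP growth was 2.12%.

GDP growth = (2923.2 − 2900) / 2900 = 0.8%.
Physical capital growth = (3276.9 − 3300) / 3300 = -0.7%.
The labor force growth = (4038.5 − 4100) / 4100 = -1.5%.
Labor's share = 1 − 0.22 = 0.78.
Physical capital: 0.22 × (-0.7) = -0.154 pp.
The labor force: 0.78 × (-1.5) = -1.17 pp.
TFP growth = 0.8 + 1.324 = 2.124%.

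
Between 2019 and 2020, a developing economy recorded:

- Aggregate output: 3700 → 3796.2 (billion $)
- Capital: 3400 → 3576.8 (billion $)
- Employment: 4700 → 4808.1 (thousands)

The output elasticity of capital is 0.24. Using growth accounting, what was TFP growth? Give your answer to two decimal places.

-0.40%

Aggregate output growth = (3796.2 − 3700) / 3700 = 2.6%.
Capital growth = (3576.8 − 3400) / 3400 = 5.2%.
Employment growth = (4808.1 − 4700) / 4700 = 2.3%.
Labor's share = 1 − 0.24 = 0.76.
Capital: 0.24 × 5.2 = 1.248 pp.
Employment: 0.76 × 2.3 = 1.748 pp.
TFP growth = 2.6 − 2.996 = -0.396%.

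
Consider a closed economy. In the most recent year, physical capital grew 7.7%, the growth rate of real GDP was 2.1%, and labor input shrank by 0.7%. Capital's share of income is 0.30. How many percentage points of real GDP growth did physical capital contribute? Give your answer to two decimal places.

2.31 pp

Contribution = share × growth = 0.3 × 7.7 = 2.31 pp.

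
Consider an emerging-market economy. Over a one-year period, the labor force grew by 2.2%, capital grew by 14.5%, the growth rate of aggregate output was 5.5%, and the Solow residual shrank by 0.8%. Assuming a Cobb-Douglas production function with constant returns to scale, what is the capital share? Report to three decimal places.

0.333

gY = gA + α·gK + (1−α)·gL, so gY − gA − gL = α(gK − gL).
5.5 + 0.8 − 2.2 = α × (14.5 − 2.2).
4.1 = 12.3 α, so α = 0.33333.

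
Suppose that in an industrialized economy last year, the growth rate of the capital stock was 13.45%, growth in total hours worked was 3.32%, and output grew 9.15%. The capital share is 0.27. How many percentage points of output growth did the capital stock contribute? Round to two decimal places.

Contribution = share × growth = 0.27 × 13.45 = 3.6315 pp.

3.63 percentage points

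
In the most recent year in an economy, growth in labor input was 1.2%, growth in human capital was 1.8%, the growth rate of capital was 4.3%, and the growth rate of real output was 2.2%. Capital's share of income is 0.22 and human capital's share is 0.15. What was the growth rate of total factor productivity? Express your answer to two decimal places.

Labor's share = 1 − 0.22 − 0.15 = 0.63.
Capital: 0.22 × 4.3 = 0.946 pp.
Human capital: 0.15 × 1.8 = 0.27 pp.
Labor input: 0.63 × 1.2 = 0.756 pp.
TFP growth = 2.2 − 1.972 = 0.228%.

0.23%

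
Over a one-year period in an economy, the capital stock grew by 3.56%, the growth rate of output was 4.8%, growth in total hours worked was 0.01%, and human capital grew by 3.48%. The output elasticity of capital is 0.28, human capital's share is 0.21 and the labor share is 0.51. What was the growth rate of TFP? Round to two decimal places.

Labor's share = 1 − 0.28 − 0.21 = 0.51.
The capital stock: 0.28 × 3.56 = 0.9968 pp.
Human capital: 0.21 × 3.48 = 0.7308 pp.
Total hours worked: 0.51 × 0.01 = 0.0051 pp.
TFP growth = 4.8 − 1.7327 = 3.0673%.

3.07%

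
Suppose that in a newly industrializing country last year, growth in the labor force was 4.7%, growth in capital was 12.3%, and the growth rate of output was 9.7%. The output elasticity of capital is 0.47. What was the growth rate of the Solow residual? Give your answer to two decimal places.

Labor's share = 1 − 0.47 = 0.53.
Capital: 0.47 × 12.3 = 5.781 pp.
The labor force: 0.53 × 4.7 = 2.491 pp.
TFP growth = 9.7 − 8.272 = 1.428%.

The Solow residual growth was 1.43%.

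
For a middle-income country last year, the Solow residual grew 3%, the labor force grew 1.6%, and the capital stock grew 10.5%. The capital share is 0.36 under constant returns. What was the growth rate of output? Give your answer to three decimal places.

Labor's share = 1 − 0.36 = 0.64.
The capital stock: 0.36 × 10.5 = 3.78 pp.
The labor force: 0.64 × 1.6 = 1.024 pp.
Output growth = 3 + 4.804 = 7.804%.

Output growth was 7.804%.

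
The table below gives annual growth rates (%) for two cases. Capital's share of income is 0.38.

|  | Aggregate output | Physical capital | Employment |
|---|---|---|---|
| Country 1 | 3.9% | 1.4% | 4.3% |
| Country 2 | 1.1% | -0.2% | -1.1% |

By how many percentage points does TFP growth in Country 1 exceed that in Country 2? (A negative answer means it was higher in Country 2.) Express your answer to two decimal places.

Labor's share = 1 − 0.38 = 0.62.
Country 1: TFP = 3.9 − 0.532 − 2.666 = 0.702%.
Country 2: TFP = 1.1 + 0.076 + 0.682 = 1.858%.
Difference = 0.702 − (1.858) = -1.156 pp.

-1.16 percentage points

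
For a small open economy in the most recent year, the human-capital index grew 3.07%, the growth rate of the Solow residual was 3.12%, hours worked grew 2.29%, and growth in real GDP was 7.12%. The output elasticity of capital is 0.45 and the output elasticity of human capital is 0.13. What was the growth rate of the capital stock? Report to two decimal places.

Labor's share = 1 − 0.45 − 0.13 = 0.42.
gY = gA + 0.13×3.07 + 0.42×2.29 + 0.45×g.
0.45×g = 7.12 − 3.12 − 1.3609 = 2.6391.
g = 2.6391 / 0.45 = 5.8647%.

5.86%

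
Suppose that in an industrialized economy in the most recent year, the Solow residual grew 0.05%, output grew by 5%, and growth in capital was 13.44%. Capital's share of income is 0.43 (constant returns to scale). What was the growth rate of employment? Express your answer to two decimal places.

Labor's share = 1 − 0.43 = 0.57.
gY = gA + 0.43×13.44 + 0.57×g.
0.57×g = 5 − 0.05 − 5.7792 = -0.8292.
g = -0.8292 / 0.57 = -1.4547%.

-1.45%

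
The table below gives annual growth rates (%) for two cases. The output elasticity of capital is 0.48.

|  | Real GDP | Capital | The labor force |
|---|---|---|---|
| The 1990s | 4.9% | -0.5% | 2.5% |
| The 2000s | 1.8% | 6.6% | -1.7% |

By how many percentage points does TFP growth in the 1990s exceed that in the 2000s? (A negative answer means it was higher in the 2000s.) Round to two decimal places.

Labor's share = 1 − 0.48 = 0.52.
The 1990s: TFP = 4.9 + 0.24 − 1.3 = 3.84%.
The 2000s: TFP = 1.8 − 3.168 + 0.884 = -0.484%.
Difference = 3.84 − (-0.484) = 4.324 pp.

4.32 percentage points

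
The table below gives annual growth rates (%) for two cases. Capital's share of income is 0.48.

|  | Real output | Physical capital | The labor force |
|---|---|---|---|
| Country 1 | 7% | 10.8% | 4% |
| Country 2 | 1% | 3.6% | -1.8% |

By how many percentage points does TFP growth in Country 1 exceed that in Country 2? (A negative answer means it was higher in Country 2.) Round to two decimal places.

Labor's share = 1 − 0.48 = 0.52.
Country 1: TFP = 7 − 5.184 − 2.08 = -0.264%.
Country 2: TFP = 1 − 1.728 + 0.936 = 0.208%.
Difference = -0.264 − (0.208) = -0.472 pp.

-0.47 percentage points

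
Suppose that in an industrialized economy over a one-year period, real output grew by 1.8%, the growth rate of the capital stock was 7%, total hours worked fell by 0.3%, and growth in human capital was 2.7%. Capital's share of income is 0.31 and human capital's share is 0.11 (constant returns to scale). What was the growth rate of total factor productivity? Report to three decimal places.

-0.493%

Labor's share = 1 − 0.31 − 0.11 = 0.58.
The capital stock: 0.31 × 7 = 2.17 pp.
Human capital: 0.11 × 2.7 = 0.297 pp.
Total hours worked: 0.58 × (-0.3) = -0.174 pp.
TFP growth = 1.8 − 2.293 = -0.493%.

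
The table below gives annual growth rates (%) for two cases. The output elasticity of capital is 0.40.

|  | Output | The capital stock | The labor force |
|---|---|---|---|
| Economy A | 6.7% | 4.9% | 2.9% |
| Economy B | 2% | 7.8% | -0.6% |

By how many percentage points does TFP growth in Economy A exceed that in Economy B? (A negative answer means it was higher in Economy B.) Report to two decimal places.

Labor's share = 1 − 0.4 = 0.6.
Economy A: TFP = 6.7 − 1.96 − 1.74 = 3%.
Economy B: TFP = 2 − 3.12 + 0.36 = -0.76%.
Difference = 3 − (-0.76) = 3.76 pp.

3.76 percentage points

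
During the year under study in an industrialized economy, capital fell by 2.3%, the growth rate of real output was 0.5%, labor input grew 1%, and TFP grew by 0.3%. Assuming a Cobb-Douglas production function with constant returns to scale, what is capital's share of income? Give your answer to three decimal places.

0.242

gY = gA + α·gK + (1−α)·gL, so gY − gA − gL = α(gK − gL).
0.5 − 0.3 − 1 = α × (-2.3 − 1).
-0.8 = -3.3 α, so α = 0.24242.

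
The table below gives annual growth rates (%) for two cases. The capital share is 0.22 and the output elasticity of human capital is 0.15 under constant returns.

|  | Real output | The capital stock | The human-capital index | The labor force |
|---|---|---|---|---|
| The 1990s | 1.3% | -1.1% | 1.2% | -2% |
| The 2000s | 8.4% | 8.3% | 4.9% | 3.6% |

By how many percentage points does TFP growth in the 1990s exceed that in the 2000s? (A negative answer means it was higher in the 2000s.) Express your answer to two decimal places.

-0.95 percentage points

Labor's share = 1 − 0.22 − 0.15 = 0.63.
The 1990s: TFP = 1.3 + 0.242 − 0.18 + 1.26 = 2.622%.
The 2000s: TFP = 8.4 − 1.826 − 0.735 − 2.268 = 3.571%.
Difference = 2.622 − (3.571) = -0.949 pp.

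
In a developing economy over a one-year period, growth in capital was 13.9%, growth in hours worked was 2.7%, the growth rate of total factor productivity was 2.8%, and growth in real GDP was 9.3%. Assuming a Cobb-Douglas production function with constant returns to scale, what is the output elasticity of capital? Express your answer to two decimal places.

The output elasticity of capital is 0.34.

gY = gA + α·gK + (1−α)·gL, so gY − gA − gL = α(gK − gL).
9.3 − 2.8 − 2.7 = α × (13.9 − 2.7).
3.8 = 11.2 α, so α = 0.3393.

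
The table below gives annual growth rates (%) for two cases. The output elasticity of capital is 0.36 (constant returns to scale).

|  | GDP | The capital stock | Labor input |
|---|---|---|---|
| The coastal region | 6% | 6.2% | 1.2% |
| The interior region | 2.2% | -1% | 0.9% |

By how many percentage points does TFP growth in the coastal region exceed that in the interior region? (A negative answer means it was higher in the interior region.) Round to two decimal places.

1.02 percentage points

Labor's share = 1 − 0.36 = 0.64.
The coastal region: TFP = 6 − 2.232 − 0.768 = 3%.
The interior region: TFP = 2.2 + 0.36 − 0.576 = 1.984%.
Difference = 3 − (1.984) = 1.016 pp.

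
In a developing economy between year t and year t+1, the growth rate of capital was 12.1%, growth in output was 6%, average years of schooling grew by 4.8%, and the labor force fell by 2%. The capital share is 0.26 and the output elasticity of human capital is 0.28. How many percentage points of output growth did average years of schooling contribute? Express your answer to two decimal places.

Contribution = share × growth = 0.28 × 4.8 = 1.344 pp.

1.34 percentage points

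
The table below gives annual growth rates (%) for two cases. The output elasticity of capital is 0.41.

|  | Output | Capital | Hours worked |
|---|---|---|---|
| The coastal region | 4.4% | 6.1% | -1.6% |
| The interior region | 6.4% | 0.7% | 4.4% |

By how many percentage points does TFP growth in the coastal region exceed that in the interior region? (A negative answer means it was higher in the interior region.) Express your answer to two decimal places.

-0.67 percentage points

Labor's share = 1 − 0.41 = 0.59.
The coastal region: TFP = 4.4 − 2.501 + 0.944 = 2.843%.
The interior region: TFP = 6.4 − 0.287 − 2.596 = 3.517%.
Difference = 2.843 − (3.517) = -0.674 pp.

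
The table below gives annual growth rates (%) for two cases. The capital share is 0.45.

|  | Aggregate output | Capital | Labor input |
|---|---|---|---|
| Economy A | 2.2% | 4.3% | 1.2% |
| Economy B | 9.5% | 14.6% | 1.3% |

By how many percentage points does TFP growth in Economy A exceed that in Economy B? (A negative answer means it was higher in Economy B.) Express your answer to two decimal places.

Labor's share = 1 − 0.45 = 0.55.
Economy A: TFP = 2.2 − 1.935 − 0.66 = -0.395%.
Economy B: TFP = 9.5 − 6.57 − 0.715 = 2.215%.
Difference = -0.395 − (2.215) = -2.61 pp.

-2.61 percentage points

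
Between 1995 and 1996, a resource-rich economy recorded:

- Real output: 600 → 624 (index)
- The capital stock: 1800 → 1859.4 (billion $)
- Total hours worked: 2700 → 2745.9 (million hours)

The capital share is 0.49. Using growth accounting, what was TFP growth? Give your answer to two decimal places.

Real output growth = (624 − 600) / 600 = 4%.
The capital stock growth = (1859.4 − 1800) / 1800 = 3.3%.
Total hours worked growth = (2745.9 − 2700) / 2700 = 1.7%.
Labor's share = 1 − 0.49 = 0.51.
The capital stock: 0.49 × 3.3 = 1.617 pp.
Total hours worked: 0.51 × 1.7 = 0.867 pp.
TFP growth = 4 − 2.484 = 1.516%.

TFP growth was 1.52%.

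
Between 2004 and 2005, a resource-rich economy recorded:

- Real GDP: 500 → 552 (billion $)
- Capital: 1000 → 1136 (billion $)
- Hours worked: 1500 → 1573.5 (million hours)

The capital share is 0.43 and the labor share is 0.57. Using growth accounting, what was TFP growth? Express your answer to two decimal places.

Real GDP growth = (552 − 500) / 500 = 10.4%.
Capital growth = (1136 − 1000) / 1000 = 13.6%.
Hours worked growth = (1573.5 − 1500) / 1500 = 4.9%.
Labor's share = 1 − 0.43 = 0.57.
Capital: 0.43 × 13.6 = 5.848 pp.
Hours worked: 0.57 × 4.9 = 2.793 pp.
TFP growth = 10.4 − 8.641 = 1.759%.

1.76%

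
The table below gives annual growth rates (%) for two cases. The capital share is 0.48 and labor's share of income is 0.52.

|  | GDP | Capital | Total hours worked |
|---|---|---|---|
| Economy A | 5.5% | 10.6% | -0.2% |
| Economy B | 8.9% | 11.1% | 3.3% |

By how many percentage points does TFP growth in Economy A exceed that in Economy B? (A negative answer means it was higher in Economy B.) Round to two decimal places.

Labor's share = 1 − 0.48 = 0.52.
Economy A: TFP = 5.5 − 5.088 + 0.104 = 0.516%.
Economy B: TFP = 8.9 − 5.328 − 1.716 = 1.856%.
Difference = 0.516 − (1.856) = -1.34 pp.

-1.34 percentage points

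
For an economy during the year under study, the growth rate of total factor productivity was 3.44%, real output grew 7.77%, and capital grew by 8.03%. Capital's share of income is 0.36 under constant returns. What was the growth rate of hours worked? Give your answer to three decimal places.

Hours worked grew 2.249%.

Labor's share = 1 − 0.36 = 0.64.
gY = gA + 0.36×8.03 + 0.64×g.
0.64×g = 7.77 − 3.44 − 2.8908 = 1.4392.
g = 1.4392 / 0.64 = 2.24875%.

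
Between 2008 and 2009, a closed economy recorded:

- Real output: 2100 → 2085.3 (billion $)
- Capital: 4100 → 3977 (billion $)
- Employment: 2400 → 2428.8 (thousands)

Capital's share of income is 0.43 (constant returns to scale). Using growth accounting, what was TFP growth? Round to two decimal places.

-0.09%

Real output growth = (2085.3 − 2100) / 2100 = -0.7%.
Capital growth = (3977 − 4100) / 4100 = -3%.
Employment growth = (2428.8 − 2400) / 2400 = 1.2%.
Labor's share = 1 − 0.43 = 0.57.
Capital: 0.43 × (-3) = -1.29 pp.
Employment: 0.57 × 1.2 = 0.684 pp.
TFP growth = -0.7 + 0.606 = -0.094%.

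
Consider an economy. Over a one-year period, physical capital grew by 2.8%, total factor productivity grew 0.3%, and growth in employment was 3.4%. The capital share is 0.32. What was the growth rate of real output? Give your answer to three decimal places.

Labor's share = 1 − 0.32 = 0.68.
Physical capital: 0.32 × 2.8 = 0.896 pp.
Employment: 0.68 × 3.4 = 2.312 pp.
Output growth = 0.3 + 3.208 = 3.508%.

Real output grew 3.508%.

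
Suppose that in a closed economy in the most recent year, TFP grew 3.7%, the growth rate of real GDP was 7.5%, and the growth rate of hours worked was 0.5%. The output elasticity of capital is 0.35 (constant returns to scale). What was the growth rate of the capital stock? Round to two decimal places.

Labor's share = 1 − 0.35 = 0.65.
gY = gA + 0.65×0.5 + 0.35×g.
0.35×g = 7.5 − 3.7 − 0.325 = 3.475.
g = 3.475 / 0.35 = 9.9286%.

The capital stock growth was 9.93%.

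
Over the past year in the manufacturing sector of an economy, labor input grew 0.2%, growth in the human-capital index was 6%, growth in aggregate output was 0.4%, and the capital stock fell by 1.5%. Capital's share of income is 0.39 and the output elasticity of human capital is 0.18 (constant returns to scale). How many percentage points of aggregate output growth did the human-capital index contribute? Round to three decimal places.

1.080 pp

Contribution = share × growth = 0.18 × 6 = 1.08 pp.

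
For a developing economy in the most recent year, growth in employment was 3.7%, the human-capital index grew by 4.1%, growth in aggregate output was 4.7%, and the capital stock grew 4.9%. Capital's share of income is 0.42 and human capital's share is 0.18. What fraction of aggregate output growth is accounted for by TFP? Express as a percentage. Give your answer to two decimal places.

9.02%

Labor's share = 1 − 0.42 − 0.18 = 0.4.
The capital stock: 0.42 × 4.9 = 2.058 pp.
The human-capital index: 0.18 × 4.1 = 0.738 pp.
Employment: 0.4 × 3.7 = 1.48 pp.
TFP growth = 4.7 − 4.276 = 0.424%.
TFP share of growth = 0.424 / 4.7 × 100 = 9.0213%.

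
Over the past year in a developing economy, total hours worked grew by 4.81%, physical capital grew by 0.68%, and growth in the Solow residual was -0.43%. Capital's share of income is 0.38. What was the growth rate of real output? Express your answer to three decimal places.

2.811%

Labor's share = 1 − 0.38 = 0.62.
Physical capital: 0.38 × 0.68 = 0.2584 pp.
Total hours worked: 0.62 × 4.81 = 2.9822 pp.
Output growth = -0.43 + 3.2406 = 2.8106%.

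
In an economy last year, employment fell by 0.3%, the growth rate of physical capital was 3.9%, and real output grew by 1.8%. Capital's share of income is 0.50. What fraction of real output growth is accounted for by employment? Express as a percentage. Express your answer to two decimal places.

-8.33%

Labor's share = 1 − 0.5 = 0.5.
Employment contributed 0.5 × (-0.3) = -0.15 pp.
Share of growth = -0.15 / 1.8 × 100 = -8.3333%.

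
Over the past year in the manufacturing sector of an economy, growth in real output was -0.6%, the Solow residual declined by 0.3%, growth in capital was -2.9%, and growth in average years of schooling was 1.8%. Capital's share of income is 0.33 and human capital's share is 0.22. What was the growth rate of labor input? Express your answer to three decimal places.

Labor input grew 0.580%.

Labor's share = 1 − 0.33 − 0.22 = 0.45.
gY = gA + 0.33×(-2.9) + 0.22×1.8 + 0.45×g.
0.45×g = -0.6 + 0.3 + 0.561 = 0.261.
g = 0.261 / 0.45 = 0.58%.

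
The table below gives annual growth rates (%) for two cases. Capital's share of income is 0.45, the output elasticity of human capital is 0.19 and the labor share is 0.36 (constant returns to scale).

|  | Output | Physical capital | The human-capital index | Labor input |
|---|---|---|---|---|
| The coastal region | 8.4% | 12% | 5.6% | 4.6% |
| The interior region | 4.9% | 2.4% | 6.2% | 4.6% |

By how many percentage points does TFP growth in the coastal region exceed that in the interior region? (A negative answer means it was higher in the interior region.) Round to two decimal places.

Labor's share = 1 − 0.45 − 0.19 = 0.36.
The coastal region: TFP = 8.4 − 5.4 − 1.064 − 1.656 = 0.28%.
The interior region: TFP = 4.9 − 1.08 − 1.178 − 1.656 = 0.986%.
Difference = 0.28 − (0.986) = -0.706 pp.

-0.71 percentage points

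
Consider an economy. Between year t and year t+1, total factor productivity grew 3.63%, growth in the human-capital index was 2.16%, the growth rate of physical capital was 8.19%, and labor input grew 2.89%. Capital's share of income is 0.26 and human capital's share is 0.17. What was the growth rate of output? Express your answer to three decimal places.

Labor's share = 1 − 0.26 − 0.17 = 0.57.
Physical capital: 0.26 × 8.19 = 2.1294 pp.
The human-capital index: 0.17 × 2.16 = 0.3672 pp.
Labor input: 0.57 × 2.89 = 1.6473 pp.
Output growth = 3.63 + 4.1439 = 7.7739%.

7.774%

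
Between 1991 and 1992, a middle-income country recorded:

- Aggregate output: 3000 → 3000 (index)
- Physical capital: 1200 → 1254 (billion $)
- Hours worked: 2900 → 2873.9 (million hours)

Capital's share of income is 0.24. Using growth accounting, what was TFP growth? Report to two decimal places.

-0.40%

Aggregate output growth = (3000 − 3000) / 3000 = 0%.
Physical capital growth = (1254 − 1200) / 1200 = 4.5%.
Hours worked growth = (2873.9 − 2900) / 2900 = -0.9%.
Labor's share = 1 − 0.24 = 0.76.
Physical capital: 0.24 × 4.5 = 1.08 pp.
Hours worked: 0.76 × (-0.9) = -0.684 pp.
TFP growth = 0 − 0.396 = -0.396%.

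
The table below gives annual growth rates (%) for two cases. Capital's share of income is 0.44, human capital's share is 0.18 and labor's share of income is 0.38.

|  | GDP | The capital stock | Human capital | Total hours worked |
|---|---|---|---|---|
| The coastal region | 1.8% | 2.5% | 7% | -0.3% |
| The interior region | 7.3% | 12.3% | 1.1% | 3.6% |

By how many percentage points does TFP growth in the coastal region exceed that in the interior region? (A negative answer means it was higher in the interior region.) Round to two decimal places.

Labor's share = 1 − 0.44 − 0.18 = 0.38.
The coastal region: TFP = 1.8 − 1.1 − 1.26 + 0.114 = -0.446%.
The interior region: TFP = 7.3 − 5.412 − 0.198 − 1.368 = 0.322%.
Difference = -0.446 − (0.322) = -0.768 pp.

-0.77 percentage points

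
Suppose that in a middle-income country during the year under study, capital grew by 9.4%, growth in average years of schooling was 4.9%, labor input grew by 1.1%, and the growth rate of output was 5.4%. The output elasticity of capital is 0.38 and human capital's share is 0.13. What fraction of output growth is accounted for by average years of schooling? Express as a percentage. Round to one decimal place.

Average years of schooling contributed 0.13 × 4.9 = 0.637 pp.
Share of growth = 0.637 / 5.4 × 100 = 11.796%.

11.8%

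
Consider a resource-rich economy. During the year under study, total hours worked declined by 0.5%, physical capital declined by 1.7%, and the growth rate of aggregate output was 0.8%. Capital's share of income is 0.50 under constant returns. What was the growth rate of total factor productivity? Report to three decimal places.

Total factor productivity growth was 1.900%.

Labor's share = 1 − 0.5 = 0.5.
Physical capital: 0.5 × (-1.7) = -0.85 pp.
Total hours worked: 0.5 × (-0.5) = -0.25 pp.
TFP growth = 0.8 + 1.1 = 1.9%.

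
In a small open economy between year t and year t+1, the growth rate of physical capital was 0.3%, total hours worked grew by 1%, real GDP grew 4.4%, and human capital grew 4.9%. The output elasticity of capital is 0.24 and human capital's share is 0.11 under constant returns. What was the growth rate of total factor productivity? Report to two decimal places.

Labor's share = 1 − 0.24 − 0.11 = 0.65.
Physical capital: 0.24 × 0.3 = 0.072 pp.
Human capital: 0.11 × 4.9 = 0.539 pp.
Total hours worked: 0.65 × 1 = 0.65 pp.
TFP growth = 4.4 − 1.261 = 3.139%.

3.14%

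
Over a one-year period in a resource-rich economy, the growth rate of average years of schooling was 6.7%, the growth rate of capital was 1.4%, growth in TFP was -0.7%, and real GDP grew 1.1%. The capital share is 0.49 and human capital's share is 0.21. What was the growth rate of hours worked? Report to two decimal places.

Labor's share = 1 − 0.49 − 0.21 = 0.3.
gY = gA + 0.49×1.4 + 0.21×6.7 + 0.3×g.
0.3×g = 1.1 + 0.7 − 2.093 = -0.293.
g = -0.293 / 0.3 = -0.9767%.

-0.98%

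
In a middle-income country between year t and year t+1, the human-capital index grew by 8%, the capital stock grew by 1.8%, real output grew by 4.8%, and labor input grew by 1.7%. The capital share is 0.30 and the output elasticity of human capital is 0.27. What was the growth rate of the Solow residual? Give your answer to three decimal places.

Labor's share = 1 − 0.3 − 0.27 = 0.43.
The capital stock: 0.3 × 1.8 = 0.54 pp.
The human-capital index: 0.27 × 8 = 2.16 pp.
Labor input: 0.43 × 1.7 = 0.731 pp.
TFP growth = 4.8 − 3.431 = 1.369%.

The Solow residual growth was 1.369%.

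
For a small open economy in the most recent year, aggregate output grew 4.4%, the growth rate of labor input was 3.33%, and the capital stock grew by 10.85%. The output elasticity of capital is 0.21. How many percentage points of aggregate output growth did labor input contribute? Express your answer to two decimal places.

Labor's share = 1 − 0.21 = 0.79.
Contribution = share × growth = 0.79 × 3.33 = 2.6307 pp.

2.63 pp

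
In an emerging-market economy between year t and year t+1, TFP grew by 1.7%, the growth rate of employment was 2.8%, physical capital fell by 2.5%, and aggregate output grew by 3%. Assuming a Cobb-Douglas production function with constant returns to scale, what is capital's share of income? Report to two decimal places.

gY = gA + α·gK + (1−α)·gL, so gY − gA − gL = α(gK − gL).
3 − 1.7 − 2.8 = α × (-2.5 − 2.8).
-1.5 = -5.3 α, so α = 0.283.

Capital's share of income is 0.28.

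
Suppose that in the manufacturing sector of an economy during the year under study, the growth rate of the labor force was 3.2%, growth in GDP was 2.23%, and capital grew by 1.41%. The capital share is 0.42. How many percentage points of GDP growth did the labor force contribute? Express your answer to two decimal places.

Labor's share = 1 − 0.42 = 0.58.
Contribution = share × growth = 0.58 × 3.2 = 1.856 pp.

1.86 pp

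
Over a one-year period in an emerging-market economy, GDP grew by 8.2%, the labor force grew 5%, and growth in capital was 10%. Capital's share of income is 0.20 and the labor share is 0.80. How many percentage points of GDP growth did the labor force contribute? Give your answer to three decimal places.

4.000

Labor's share = 1 − 0.2 = 0.8.
Contribution = share × growth = 0.8 × 5 = 4 pp.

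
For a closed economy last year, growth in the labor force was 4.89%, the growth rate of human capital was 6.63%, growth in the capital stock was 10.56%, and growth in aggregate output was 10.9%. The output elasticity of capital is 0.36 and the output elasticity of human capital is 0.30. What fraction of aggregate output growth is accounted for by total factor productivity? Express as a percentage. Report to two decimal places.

Labor's share = 1 − 0.36 − 0.3 = 0.34.
The capital stock: 0.36 × 10.56 = 3.8016 pp.
Human capital: 0.3 × 6.63 = 1.989 pp.
The labor force: 0.34 × 4.89 = 1.6626 pp.
TFP growth = 10.9 − 7.4532 = 3.4468%.
TFP share of growth = 3.4468 / 10.9 × 100 = 31.622%.

Total factor productivity accounted for 31.62% of growth.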